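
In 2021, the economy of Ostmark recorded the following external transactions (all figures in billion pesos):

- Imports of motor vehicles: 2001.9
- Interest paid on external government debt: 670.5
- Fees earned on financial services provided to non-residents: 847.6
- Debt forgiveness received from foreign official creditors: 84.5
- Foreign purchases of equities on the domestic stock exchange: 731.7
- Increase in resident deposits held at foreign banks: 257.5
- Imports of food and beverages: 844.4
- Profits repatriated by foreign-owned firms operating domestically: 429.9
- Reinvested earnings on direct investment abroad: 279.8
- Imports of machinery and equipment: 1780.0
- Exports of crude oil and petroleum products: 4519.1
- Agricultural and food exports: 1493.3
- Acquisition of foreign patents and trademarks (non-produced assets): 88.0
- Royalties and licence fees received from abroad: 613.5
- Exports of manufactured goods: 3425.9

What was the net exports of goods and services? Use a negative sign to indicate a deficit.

Goods: -2001.9 + 4519.1 + 1493.3 - 844.4 + 3425.9 - 1780.0 = 4812.0
Services: 847.6 + 613.5 = 1461.1
Trade balance = 4812.0 + 1461.1 = 6273.1
(Excluded from the trade balance — primary income: interest paid on external government debt 670.5, profits repatriated by foreign-owned firms operating domestically 429.9, reinvested earnings on direct investment abroad 279.8; capital account: debt forgiveness received from foreign official creditors 84.5, acquisition of foreign patents and trademarks (non-produced assets) 88.0; financial account: foreign purchases of equities on the domestic stock exchange 731.7, increase in resident deposits held at foreign banks 257.5.)

6273.1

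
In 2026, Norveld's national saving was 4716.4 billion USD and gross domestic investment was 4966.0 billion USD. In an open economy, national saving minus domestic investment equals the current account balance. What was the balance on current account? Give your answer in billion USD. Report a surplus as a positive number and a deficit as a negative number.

CA = S - I = 4716.4 - 4966.0 = -249.6

-249.6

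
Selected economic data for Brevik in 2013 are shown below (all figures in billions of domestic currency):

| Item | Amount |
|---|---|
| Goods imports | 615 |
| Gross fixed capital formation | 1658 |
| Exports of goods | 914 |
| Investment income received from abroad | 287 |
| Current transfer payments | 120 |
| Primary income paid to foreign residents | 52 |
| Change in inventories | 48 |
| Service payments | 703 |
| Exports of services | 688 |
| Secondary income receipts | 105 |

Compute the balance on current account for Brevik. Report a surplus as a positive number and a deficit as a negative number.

Goods balance = 914 - 615 = 299
Services balance = 688 - 703 = -15
Trade balance (goods + services) = 299 + (-15) = 284
Net primary income = 287 - 52 = 235
Net secondary income = 105 - 120 = -15
Current account = 284 + 235 + (-15) = 504

504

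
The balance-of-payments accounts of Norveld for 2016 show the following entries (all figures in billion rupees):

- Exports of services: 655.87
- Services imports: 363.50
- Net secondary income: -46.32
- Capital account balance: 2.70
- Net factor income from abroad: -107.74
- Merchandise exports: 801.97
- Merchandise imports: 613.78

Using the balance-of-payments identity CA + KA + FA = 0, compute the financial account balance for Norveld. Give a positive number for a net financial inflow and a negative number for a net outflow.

Goods balance = 801.97 - 613.78 = 188.19
Services balance = 655.87 - 363.50 = 292.37
Trade balance (goods + services) = 188.19 + 292.37 = 480.56
Net primary income = -107.74
Net secondary income = -46.32
Current account = 480.56 + (-107.74) + (-46.32) = 326.50
Financial account = -(326.50 + 2.70) = -329.20

-329.20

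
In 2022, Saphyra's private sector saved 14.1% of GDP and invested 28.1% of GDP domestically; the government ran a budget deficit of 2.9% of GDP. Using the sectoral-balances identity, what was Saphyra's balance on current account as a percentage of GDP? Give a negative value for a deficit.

By the sectoral-balances identity, CA = (S_private - I) + (T - G).
Private balance = 14.1 - 28.1 = -14.0
Government balance (T - G) = -2.9
CA = -14.0 + (-2.9) = -16.9

-16.9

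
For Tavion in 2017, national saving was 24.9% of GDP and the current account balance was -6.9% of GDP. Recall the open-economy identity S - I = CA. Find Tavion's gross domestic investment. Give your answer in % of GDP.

I = S - CA = 24.9 - (-6.9) = 31.8

31.8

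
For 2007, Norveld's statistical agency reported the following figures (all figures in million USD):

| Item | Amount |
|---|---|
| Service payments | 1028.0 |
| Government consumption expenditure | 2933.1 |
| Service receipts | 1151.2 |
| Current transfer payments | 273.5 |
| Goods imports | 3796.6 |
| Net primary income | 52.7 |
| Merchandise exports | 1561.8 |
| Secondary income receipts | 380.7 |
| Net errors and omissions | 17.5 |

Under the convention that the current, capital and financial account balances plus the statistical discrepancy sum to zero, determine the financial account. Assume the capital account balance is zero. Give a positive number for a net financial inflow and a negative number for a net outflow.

Goods balance = 1561.8 - 3796.6 = -2234.8
Services balance = 1151.2 - 1028.0 = 123.2
Trade balance (goods + services) = -2234.8 + 123.2 = -2111.6
Net primary income = 52.7
Net secondary income = 380.7 - 273.5 = 107.2
Current account = -2111.6 + 52.7 + 107.2 = -1951.7
Financial account = -(-1951.7 + 17.5) = 1934.2

1934.2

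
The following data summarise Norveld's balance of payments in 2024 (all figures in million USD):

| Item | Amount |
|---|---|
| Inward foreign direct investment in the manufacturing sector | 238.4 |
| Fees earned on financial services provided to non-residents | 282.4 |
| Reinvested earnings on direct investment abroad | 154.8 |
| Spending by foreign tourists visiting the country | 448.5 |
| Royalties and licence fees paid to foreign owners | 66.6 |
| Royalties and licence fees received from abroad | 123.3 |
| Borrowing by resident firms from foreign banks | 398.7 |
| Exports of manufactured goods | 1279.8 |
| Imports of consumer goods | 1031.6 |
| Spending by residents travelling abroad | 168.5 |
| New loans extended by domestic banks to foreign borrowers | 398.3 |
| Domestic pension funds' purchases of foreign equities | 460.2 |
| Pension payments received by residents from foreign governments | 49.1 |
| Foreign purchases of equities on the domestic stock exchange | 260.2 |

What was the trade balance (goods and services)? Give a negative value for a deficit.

867.3

Goods: 1279.8 - 1031.6 = 248.2
Services: 123.3 - 168.5 + 282.4 - 66.6 + 448.5 = 619.1
Trade balance = 248.2 + 619.1 = 867.3
(Excluded from the trade balance — financial account: inward foreign direct investment in the manufacturing sector 238.4, borrowing by resident firms from foreign banks 398.7, new loans extended by domestic banks to foreign borrowers 398.3, domestic pension funds' purchases of foreign equities 460.2, foreign purchases of equities on the domestic stock exchange 260.2; primary income: reinvested earnings on direct investment abroad 154.8; secondary income: pension payments received by residents from foreign governments 49.1.)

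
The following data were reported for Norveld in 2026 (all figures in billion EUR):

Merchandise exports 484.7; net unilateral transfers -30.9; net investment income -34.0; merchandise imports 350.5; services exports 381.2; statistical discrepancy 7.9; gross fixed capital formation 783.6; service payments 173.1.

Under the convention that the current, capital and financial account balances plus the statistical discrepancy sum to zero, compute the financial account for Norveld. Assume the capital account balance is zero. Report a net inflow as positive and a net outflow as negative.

-285.3

Goods balance = 484.7 - 350.5 = 134.2
Services balance = 381.2 - 173.1 = 208.1
Trade balance (goods + services) = 134.2 + 208.1 = 342.3
Net primary income = -34.0
Net secondary income = -30.9
Current account = 342.3 + (-34.0) + (-30.9) = 277.4
Financial account = -(277.4 + 7.9) = -285.3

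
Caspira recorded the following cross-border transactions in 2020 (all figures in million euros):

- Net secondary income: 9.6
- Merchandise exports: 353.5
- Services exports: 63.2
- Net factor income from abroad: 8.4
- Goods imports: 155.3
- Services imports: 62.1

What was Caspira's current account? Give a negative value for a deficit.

Goods balance = 353.5 - 155.3 = 198.2
Services balance = 63.2 - 62.1 = 1.1
Trade balance (goods + services) = 198.2 + 1.1 = 199.3
Net primary income = 8.4
Net secondary income = 9.6
Current account = 199.3 + 8.4 + 9.6 = 217.3

217.3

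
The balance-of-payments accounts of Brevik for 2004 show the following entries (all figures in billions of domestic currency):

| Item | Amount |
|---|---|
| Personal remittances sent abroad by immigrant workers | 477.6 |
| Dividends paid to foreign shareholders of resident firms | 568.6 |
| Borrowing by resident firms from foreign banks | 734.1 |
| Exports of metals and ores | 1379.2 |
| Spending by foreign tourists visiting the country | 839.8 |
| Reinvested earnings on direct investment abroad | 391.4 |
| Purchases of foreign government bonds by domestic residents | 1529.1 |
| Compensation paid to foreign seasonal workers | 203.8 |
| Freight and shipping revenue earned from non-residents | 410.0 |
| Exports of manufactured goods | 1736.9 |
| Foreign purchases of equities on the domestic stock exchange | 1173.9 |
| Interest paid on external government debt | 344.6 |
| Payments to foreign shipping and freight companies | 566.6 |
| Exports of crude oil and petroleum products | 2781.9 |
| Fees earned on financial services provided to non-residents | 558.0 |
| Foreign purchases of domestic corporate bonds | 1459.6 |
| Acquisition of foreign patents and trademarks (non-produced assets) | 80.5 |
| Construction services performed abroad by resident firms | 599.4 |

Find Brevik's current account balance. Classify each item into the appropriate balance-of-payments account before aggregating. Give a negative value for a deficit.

6535.4

Goods: 2781.9 + 1379.2 + 1736.9 = 5898.0
Services: 410.0 + 599.4 + 558.0 - 566.6 + 839.8 = 1840.6
Primary income: 391.4 - 203.8 - 344.6 - 568.6 = -725.6
Secondary income: -477.6
Current account = 5898.0 + 1840.6 + (-725.6) + (-477.6) = 6535.4
(Excluded from the current account — financial account: borrowing by resident firms from foreign banks 734.1, purchases of foreign government bonds by domestic residents 1529.1, foreign purchases of equities on the domestic stock exchange 1173.9, foreign purchases of domestic corporate bonds 1459.6; capital account: acquisition of foreign patents and trademarks (non-produced assets) 80.5.)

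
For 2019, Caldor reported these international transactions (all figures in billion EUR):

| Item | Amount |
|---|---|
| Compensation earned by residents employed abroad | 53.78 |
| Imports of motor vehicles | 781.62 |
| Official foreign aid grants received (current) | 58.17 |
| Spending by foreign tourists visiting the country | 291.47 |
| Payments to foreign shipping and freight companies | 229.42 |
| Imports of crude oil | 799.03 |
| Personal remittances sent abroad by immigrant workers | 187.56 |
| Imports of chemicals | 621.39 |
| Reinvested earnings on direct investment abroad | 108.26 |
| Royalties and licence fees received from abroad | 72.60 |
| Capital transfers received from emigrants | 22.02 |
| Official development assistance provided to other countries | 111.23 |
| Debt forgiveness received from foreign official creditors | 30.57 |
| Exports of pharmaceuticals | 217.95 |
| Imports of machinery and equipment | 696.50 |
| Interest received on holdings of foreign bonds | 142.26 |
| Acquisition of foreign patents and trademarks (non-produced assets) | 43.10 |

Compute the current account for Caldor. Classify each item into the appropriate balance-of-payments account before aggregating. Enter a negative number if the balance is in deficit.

-2482.26

Goods: -799.03 - 781.62 - 696.50 + 217.95 - 621.39 = -2680.59
Services: 291.47 + 72.60 - 229.42 = 134.65
Primary income: 53.78 + 142.26 + 108.26 = 304.30
Secondary income: -187.56 - 111.23 + 58.17 = -240.62
Current account = (-2680.59) + 134.65 + 304.30 + (-240.62) = -2482.26
(Excluded from the current account — capital account: capital transfers received from emigrants 22.02, debt forgiveness received from foreign official creditors 30.57, acquisition of foreign patents and trademarks (non-produced assets) 43.10.)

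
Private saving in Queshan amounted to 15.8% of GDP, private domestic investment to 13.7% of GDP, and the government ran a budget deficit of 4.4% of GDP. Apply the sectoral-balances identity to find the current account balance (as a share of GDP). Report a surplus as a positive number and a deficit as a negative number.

By the sectoral-balances identity, CA = (S_private - I) + (T - G).
Private balance = 15.8 - 13.7 = 2.1
Government balance (T - G) = -4.4
CA = 2.1 + (-4.4) = -2.3

-2.3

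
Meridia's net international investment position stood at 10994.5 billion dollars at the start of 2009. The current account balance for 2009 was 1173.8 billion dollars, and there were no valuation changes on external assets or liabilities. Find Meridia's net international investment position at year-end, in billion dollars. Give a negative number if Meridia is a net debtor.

12168.3

With no valuation effects, change in NIIP = current account = 1173.8
End-of-year NIIP = 10994.5 + 1173.8 = 12168.3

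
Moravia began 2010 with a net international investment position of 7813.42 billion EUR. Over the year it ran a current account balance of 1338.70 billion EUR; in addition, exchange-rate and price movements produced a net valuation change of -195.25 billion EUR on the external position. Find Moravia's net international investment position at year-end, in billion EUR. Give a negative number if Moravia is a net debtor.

Change in NIIP = current account + net valuation change = 1338.70 + (-195.25) = 1143.45
End-of-year NIIP = 7813.42 + 1143.45 = 8956.87

8956.87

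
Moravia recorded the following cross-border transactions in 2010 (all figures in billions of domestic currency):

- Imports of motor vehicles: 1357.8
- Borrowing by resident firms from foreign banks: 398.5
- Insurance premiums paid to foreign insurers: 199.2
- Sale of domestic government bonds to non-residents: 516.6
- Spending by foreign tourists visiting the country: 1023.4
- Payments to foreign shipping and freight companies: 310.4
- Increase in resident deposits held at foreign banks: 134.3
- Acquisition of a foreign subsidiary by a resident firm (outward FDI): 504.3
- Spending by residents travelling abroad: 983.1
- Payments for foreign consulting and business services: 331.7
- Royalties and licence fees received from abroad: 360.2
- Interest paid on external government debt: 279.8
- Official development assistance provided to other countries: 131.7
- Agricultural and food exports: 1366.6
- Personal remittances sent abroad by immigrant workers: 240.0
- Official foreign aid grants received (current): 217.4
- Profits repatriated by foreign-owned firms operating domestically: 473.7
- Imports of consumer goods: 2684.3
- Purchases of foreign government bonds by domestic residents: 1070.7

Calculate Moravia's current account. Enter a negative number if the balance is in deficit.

Goods: -1357.8 - 2684.3 + 1366.6 = -2675.5
Services: 360.2 - 331.7 - 199.2 - 310.4 - 983.1 + 1023.4 = -440.8
Primary income: -279.8 - 473.7 = -753.5
Secondary income: -240.0 - 131.7 + 217.4 = -154.3
Current account = (-2675.5) + (-440.8) + (-753.5) + (-154.3) = -4024.1
(Excluded from the current account — financial account: borrowing by resident firms from foreign banks 398.5, sale of domestic government bonds to non-residents 516.6, increase in resident deposits held at foreign banks 134.3, acquisition of a foreign subsidiary by a resident firm (outward FDI) 504.3, purchases of foreign government bonds by domestic residents 1070.7.)

-4024.1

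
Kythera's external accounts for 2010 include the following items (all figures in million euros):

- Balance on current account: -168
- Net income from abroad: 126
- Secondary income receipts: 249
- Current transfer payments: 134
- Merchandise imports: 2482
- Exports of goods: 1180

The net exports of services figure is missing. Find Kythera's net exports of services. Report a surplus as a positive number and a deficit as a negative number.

Current account = goods balance + services balance + net primary income + net secondary income
Sum of the known components = -1061
Net exports of services = CA - (known components) = -168 - (-1061) = 893

893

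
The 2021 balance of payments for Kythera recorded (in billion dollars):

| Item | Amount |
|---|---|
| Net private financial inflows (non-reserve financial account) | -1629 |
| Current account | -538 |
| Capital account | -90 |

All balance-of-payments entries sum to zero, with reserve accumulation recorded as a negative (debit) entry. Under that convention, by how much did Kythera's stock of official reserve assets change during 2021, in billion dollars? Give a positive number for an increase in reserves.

Official reserve transactions balance = -((-538) + (-90) + (-1629)) = 2257
An accumulation of reserves is recorded as a debit (negative entry), so the change in the stock of reserves is the negative of that balance.
Change in official reserves = -(2257) = -2257

-2257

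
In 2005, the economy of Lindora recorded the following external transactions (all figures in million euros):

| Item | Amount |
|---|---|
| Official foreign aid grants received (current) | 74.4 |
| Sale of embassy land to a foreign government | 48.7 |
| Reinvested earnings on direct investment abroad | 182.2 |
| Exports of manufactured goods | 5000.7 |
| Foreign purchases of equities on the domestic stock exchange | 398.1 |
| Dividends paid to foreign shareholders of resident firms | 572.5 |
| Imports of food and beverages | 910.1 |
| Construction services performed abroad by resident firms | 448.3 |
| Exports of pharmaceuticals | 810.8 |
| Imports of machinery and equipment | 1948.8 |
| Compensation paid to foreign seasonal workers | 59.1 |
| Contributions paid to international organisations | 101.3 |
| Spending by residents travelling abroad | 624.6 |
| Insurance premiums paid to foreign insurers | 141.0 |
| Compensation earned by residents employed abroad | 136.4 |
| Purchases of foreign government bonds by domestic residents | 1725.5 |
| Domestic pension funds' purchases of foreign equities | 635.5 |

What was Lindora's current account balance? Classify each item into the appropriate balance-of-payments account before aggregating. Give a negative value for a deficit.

2295.4

Goods: -1948.8 - 910.1 + 810.8 + 5000.7 = 2952.6
Services: -624.6 - 141.0 + 448.3 = -317.3
Primary income: -572.5 + 136.4 - 59.1 + 182.2 = -313.0
Secondary income: 74.4 - 101.3 = -26.9
Current account = 2952.6 + (-317.3) + (-313.0) + (-26.9) = 2295.4
(Excluded from the current account — capital account: sale of embassy land to a foreign government 48.7; financial account: foreign purchases of equities on the domestic stock exchange 398.1, purchases of foreign government bonds by domestic residents 1725.5, domestic pension funds' purchases of foreign equities 635.5.)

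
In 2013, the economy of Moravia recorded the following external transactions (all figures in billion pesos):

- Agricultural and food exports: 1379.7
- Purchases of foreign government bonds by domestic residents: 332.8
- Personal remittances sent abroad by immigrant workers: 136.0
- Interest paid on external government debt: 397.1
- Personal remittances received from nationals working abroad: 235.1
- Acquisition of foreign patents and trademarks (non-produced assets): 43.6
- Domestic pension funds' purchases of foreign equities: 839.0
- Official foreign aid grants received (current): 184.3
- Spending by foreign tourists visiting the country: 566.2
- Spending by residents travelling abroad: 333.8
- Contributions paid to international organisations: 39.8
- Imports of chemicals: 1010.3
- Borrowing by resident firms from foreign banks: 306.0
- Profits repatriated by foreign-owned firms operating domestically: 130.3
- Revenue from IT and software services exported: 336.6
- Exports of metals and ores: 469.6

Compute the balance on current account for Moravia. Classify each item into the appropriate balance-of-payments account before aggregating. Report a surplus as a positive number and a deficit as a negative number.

Goods: 1379.7 - 1010.3 + 469.6 = 839.0
Services: 336.6 - 333.8 + 566.2 = 569.0
Primary income: -130.3 - 397.1 = -527.4
Secondary income: 235.1 - 136.0 + 184.3 - 39.8 = 243.6
Current account = 839.0 + 569.0 + (-527.4) + 243.6 = 1124.2
(Excluded from the current account — financial account: purchases of foreign government bonds by domestic residents 332.8, domestic pension funds' purchases of foreign equities 839.0, borrowing by resident firms from foreign banks 306.0; capital account: acquisition of foreign patents and trademarks (non-produced assets) 43.6.)

1124.2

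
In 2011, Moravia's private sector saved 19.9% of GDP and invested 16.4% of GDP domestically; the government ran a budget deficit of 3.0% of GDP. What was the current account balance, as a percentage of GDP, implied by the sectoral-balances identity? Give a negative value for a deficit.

By the sectoral-balances identity, CA = (S_private - I) + (T - G).
Private balance = 19.9 - 16.4 = 3.5
Government balance (T - G) = -3.0
CA = 3.5 + (-3.0) = 0.5

0.5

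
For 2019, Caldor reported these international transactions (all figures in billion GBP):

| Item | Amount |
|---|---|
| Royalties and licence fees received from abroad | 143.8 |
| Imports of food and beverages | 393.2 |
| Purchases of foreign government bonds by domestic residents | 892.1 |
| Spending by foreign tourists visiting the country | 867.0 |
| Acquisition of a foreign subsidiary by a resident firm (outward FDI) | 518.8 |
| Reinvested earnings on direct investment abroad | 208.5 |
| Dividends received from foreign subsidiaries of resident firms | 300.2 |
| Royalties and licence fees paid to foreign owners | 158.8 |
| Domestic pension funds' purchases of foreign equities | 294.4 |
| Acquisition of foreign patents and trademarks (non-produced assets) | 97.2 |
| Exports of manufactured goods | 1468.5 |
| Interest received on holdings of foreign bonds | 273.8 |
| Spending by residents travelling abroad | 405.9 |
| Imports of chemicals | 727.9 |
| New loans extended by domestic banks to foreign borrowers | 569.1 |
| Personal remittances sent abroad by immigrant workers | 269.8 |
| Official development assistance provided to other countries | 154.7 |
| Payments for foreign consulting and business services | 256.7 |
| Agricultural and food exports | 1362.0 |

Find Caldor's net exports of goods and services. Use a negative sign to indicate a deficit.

1898.8

Goods: -393.2 + 1468.5 - 727.9 + 1362.0 = 1709.4
Services: 143.8 - 405.9 - 158.8 - 256.7 + 867.0 = 189.4
Trade balance = 1709.4 + 189.4 = 1898.8
(Excluded from the trade balance — financial account: purchases of foreign government bonds by domestic residents 892.1, acquisition of a foreign subsidiary by a resident firm (outward FDI) 518.8, domestic pension funds' purchases of foreign equities 294.4, new loans extended by domestic banks to foreign borrowers 569.1; primary income: reinvested earnings on direct investment abroad 208.5, dividends received from foreign subsidiaries of resident firms 300.2, interest received on holdings of foreign bonds 273.8; capital account: acquisition of foreign patents and trademarks (non-produced assets) 97.2; secondary income: personal remittances sent abroad by immigrant workers 269.8, official development assistance provided to other countries 154.7.)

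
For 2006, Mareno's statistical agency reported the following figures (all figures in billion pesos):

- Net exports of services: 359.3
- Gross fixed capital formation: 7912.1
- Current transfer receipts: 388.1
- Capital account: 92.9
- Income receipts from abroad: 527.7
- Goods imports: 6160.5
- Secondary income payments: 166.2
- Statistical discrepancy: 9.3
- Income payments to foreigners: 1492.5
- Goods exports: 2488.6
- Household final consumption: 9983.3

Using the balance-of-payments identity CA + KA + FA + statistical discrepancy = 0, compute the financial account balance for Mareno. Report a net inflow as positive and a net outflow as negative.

Goods balance = 2488.6 - 6160.5 = -3671.9
Services balance = 359.3
Trade balance (goods + services) = -3671.9 + 359.3 = -3312.6
Net primary income = 527.7 - 1492.5 = -964.8
Net secondary income = 388.1 - 166.2 = 221.9
Current account = -3312.6 + (-964.8) + 221.9 = -4055.5
Financial account = -(-4055.5 + 92.9 + 9.3) = 3953.3

3953.3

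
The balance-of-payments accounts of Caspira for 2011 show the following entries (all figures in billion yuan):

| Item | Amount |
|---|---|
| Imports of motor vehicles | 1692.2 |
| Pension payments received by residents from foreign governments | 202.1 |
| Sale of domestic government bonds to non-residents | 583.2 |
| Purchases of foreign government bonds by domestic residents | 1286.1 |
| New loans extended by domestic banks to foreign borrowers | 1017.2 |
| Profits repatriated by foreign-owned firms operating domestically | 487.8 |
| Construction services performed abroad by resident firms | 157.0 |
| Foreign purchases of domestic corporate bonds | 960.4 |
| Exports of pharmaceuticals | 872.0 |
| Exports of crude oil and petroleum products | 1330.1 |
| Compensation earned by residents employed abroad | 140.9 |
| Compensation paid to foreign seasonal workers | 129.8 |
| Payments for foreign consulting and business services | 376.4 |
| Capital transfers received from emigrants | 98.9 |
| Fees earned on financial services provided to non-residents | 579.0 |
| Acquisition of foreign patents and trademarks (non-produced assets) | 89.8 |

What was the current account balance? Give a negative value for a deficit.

Goods: 872.0 - 1692.2 + 1330.1 = 509.9
Services: 157.0 + 579.0 - 376.4 = 359.6
Primary income: -129.8 - 487.8 + 140.9 = -476.7
Secondary income: 202.1
Current account = 509.9 + 359.6 + (-476.7) + 202.1 = 594.9
(Excluded from the current account — financial account: sale of domestic government bonds to non-residents 583.2, purchases of foreign government bonds by domestic residents 1286.1, new loans extended by domestic banks to foreign borrowers 1017.2, foreign purchases of domestic corporate bonds 960.4; capital account: capital transfers received from emigrants 98.9, acquisition of foreign patents and trademarks (non-produced assets) 89.8.)

594.9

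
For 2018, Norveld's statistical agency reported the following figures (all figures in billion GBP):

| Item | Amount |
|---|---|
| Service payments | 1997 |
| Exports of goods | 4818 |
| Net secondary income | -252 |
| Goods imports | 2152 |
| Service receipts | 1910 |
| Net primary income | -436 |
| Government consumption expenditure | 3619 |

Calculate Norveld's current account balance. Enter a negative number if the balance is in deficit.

1891

Goods balance = 4818 - 2152 = 2666
Services balance = 1910 - 1997 = -87
Trade balance (goods + services) = 2666 + (-87) = 2579
Net primary income = -436
Net secondary income = -252
Current account = 2579 + (-436) + (-252) = 1891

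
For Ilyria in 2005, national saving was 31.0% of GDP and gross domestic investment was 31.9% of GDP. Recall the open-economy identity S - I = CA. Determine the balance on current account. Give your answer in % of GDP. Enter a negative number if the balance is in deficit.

-0.9

CA = S - I = 31.0 - 31.9 = -0.9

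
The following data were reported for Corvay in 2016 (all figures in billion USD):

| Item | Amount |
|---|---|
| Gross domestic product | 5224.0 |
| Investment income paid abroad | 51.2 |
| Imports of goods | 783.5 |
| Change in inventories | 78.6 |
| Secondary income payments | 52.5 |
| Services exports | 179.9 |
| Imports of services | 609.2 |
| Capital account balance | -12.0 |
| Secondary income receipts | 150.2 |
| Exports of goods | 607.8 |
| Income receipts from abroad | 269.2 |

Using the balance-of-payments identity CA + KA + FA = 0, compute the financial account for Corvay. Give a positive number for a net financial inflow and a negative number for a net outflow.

Goods balance = 607.8 - 783.5 = -175.7
Services balance = 179.9 - 609.2 = -429.3
Trade balance (goods + services) = -175.7 + (-429.3) = -605.0
Net primary income = 269.2 - 51.2 = 218.0
Net secondary income = 150.2 - 52.5 = 97.7
Current account = -605.0 + 218.0 + 97.7 = -289.3
Financial account = -(-289.3 + (-12.0)) = 301.3

301.3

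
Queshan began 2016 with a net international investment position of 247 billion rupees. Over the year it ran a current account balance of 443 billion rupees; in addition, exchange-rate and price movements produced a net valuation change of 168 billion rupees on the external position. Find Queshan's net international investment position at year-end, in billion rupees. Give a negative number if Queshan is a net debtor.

858

Change in NIIP = current account + net valuation change = 443 + 168 = 611
End-of-year NIIP = 247 + 611 = 858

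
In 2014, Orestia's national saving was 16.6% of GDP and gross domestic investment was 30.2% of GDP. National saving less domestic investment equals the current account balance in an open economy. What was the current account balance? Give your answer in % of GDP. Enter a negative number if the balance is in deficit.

CA = S - I = 16.6 - 30.2 = -13.6

-13.6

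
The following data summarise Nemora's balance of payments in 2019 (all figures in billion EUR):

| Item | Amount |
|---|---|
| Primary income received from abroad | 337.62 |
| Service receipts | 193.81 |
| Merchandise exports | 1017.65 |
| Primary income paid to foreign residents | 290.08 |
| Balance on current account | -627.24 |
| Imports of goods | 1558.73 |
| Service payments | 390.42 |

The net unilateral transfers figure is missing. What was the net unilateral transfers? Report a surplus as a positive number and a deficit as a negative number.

62.91

Current account = goods balance + services balance + net primary income + net secondary income
Sum of the known components = -690.15
Net unilateral transfers = CA - (known components) = -627.24 - (-690.15) = 62.91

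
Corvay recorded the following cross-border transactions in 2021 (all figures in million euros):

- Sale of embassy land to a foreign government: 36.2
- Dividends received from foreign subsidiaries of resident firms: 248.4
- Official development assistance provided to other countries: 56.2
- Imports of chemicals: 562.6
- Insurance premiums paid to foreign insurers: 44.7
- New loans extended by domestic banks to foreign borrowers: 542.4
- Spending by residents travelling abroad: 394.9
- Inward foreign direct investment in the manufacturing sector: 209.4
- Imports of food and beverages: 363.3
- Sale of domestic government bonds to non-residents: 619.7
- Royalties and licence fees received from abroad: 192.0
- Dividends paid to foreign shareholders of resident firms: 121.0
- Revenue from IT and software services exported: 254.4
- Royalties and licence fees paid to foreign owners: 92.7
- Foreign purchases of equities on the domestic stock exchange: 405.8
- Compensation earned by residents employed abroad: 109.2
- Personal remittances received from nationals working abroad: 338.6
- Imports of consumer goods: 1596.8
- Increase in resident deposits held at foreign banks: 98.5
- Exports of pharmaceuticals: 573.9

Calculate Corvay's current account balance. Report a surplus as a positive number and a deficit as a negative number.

Goods: -562.6 + 573.9 - 1596.8 - 363.3 = -1948.8
Services: -44.7 + 192.0 - 394.9 + 254.4 - 92.7 = -85.9
Primary income: -121.0 + 248.4 + 109.2 = 236.6
Secondary income: -56.2 + 338.6 = 282.4
Current account = (-1948.8) + (-85.9) + 236.6 + 282.4 = -1515.7
(Excluded from the current account — capital account: sale of embassy land to a foreign government 36.2; financial account: new loans extended by domestic banks to foreign borrowers 542.4, inward foreign direct investment in the manufacturing sector 209.4, sale of domestic government bonds to non-residents 619.7, foreign purchases of equities on the domestic stock exchange 405.8, increase in resident deposits held at foreign banks 98.5.)

-1515.7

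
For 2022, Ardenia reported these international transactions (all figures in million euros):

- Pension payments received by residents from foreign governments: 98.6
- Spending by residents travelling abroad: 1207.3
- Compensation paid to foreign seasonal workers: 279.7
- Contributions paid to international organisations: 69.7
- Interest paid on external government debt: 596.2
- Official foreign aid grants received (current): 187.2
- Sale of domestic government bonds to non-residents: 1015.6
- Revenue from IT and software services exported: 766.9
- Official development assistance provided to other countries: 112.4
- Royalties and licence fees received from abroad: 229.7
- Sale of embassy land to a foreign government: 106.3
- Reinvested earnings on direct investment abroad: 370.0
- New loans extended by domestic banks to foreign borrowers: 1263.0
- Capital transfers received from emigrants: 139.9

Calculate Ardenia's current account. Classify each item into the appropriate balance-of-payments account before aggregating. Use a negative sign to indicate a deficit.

-612.9

Services: 229.7 - 1207.3 + 766.9 = -210.7
Primary income: -279.7 - 596.2 + 370.0 = -505.9
Secondary income: -69.7 + 98.6 - 112.4 + 187.2 = 103.7
Current account = (-210.7) + (-505.9) + 103.7 = -612.9
(Excluded from the current account — financial account: sale of domestic government bonds to non-residents 1015.6, new loans extended by domestic banks to foreign borrowers 1263.0; capital account: sale of embassy land to a foreign government 106.3, capital transfers received from emigrants 139.9.)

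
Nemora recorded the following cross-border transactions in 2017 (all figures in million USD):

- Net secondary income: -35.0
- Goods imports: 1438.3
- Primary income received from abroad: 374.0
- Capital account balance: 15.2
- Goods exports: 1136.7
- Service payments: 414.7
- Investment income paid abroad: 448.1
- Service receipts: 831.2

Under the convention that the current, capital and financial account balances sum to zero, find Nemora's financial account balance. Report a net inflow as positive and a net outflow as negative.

Goods balance = 1136.7 - 1438.3 = -301.6
Services balance = 831.2 - 414.7 = 416.5
Trade balance (goods + services) = -301.6 + 416.5 = 114.9
Net primary income = 374.0 - 448.1 = -74.1
Net secondary income = -35.0
Current account = 114.9 + (-74.1) + (-35.0) = 5.8
Financial account = -(5.8 + 15.2) = -21.0

-21.0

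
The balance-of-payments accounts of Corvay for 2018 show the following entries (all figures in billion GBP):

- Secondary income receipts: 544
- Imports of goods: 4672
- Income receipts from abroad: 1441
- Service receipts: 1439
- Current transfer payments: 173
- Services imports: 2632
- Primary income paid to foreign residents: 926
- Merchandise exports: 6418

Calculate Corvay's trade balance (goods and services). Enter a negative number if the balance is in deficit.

553

Goods balance = 6418 - 4672 = 1746
Services balance = 1439 - 2632 = -1193
Trade balance (goods + services) = 1746 + (-1193) = 553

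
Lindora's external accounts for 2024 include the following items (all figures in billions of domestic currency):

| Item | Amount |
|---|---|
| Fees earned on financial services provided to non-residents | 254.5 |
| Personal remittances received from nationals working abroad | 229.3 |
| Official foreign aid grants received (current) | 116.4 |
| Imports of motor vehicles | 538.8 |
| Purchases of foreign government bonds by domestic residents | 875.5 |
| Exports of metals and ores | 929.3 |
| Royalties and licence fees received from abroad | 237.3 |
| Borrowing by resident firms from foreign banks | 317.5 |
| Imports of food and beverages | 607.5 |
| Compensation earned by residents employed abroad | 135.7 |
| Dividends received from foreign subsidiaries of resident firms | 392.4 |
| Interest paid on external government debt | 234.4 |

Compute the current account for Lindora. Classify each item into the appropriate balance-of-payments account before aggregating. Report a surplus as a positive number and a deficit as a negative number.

914.2

Goods: -538.8 - 607.5 + 929.3 = -217.0
Services: 237.3 + 254.5 = 491.8
Primary income: 135.7 - 234.4 + 392.4 = 293.7
Secondary income: 229.3 + 116.4 = 345.7
Current account = (-217.0) + 491.8 + 293.7 + 345.7 = 914.2
(Excluded from the current account — financial account: purchases of foreign government bonds by domestic residents 875.5, borrowing by resident firms from foreign banks 317.5.)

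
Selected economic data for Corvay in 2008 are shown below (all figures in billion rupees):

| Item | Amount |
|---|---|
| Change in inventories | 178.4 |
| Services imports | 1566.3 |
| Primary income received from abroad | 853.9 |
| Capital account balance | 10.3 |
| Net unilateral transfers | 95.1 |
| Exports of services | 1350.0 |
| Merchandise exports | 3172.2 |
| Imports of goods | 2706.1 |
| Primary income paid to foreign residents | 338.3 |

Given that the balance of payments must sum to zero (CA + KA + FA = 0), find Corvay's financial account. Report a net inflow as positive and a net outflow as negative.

-870.8

Goods balance = 3172.2 - 2706.1 = 466.1
Services balance = 1350.0 - 1566.3 = -216.3
Trade balance (goods + services) = 466.1 + (-216.3) = 249.8
Net primary income = 853.9 - 338.3 = 515.6
Net secondary income = 95.1
Current account = 249.8 + 515.6 + 95.1 = 860.5
Financial account = -(860.5 + 10.3) = -870.8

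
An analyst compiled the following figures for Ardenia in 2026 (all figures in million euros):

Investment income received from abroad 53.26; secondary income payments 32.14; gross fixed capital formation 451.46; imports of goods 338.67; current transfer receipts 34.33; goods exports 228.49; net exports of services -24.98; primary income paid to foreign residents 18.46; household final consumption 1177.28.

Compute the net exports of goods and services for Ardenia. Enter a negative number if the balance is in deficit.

-135.16

Goods balance = 228.49 - 338.67 = -110.18
Services balance = -24.98
Trade balance (goods + services) = -110.18 + (-24.98) = -135.16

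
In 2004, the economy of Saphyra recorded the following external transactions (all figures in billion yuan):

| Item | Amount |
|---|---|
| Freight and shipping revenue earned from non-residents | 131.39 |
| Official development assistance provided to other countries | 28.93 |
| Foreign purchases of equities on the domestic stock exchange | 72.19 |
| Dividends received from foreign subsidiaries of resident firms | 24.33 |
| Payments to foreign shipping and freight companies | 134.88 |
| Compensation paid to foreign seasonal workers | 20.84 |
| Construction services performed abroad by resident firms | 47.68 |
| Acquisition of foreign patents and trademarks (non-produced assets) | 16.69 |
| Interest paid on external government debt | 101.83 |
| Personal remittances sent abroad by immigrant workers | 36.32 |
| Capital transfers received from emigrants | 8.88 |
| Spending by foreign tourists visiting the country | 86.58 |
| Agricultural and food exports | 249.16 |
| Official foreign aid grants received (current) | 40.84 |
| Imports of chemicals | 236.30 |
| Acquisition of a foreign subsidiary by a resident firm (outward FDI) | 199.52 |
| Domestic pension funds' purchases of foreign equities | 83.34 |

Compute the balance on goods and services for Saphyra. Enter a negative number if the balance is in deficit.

143.63

Goods: -236.30 + 249.16 = 12.86
Services: -134.88 + 131.39 + 47.68 + 86.58 = 130.77
Trade balance = 12.86 + 130.77 = 143.63
(Excluded from the trade balance — secondary income: official development assistance provided to other countries 28.93, personal remittances sent abroad by immigrant workers 36.32, official foreign aid grants received (current) 40.84; financial account: foreign purchases of equities on the domestic stock exchange 72.19, acquisition of a foreign subsidiary by a resident firm (outward FDI) 199.52, domestic pension funds' purchases of foreign equities 83.34; primary income: dividends received from foreign subsidiaries of resident firms 24.33, compensation paid to foreign seasonal workers 20.84, interest paid on external government debt 101.83; capital account: acquisition of foreign patents and trademarks (non-produced assets) 16.69, capital transfers received from emigrants 8.88.)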